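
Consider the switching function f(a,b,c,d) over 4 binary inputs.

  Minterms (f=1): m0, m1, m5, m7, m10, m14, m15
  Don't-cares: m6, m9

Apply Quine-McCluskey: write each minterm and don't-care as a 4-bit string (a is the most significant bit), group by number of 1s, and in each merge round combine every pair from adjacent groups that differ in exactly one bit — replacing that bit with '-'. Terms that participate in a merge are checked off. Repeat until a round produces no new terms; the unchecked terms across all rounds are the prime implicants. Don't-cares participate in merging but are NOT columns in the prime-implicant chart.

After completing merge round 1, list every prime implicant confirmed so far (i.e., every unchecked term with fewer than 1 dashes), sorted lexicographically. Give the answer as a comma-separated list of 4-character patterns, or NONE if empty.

NONE

size-2^0 implicants → 0000(✓)  0001(✓)  0101(✓)  0110(✓)  0111(✓)  1001(✓)  1010(✓)  1110(✓)  1111(✓)
size-2^1 implicants → -001  -110(✓)  -111(✓)  0-01  000-  01-1  011-(✓)  1-10  111-(✓)
size-2^2 implicants → -11-
Unchecked terms (primes): -001, -11-, 0-01, 000-, 01-1, 1-10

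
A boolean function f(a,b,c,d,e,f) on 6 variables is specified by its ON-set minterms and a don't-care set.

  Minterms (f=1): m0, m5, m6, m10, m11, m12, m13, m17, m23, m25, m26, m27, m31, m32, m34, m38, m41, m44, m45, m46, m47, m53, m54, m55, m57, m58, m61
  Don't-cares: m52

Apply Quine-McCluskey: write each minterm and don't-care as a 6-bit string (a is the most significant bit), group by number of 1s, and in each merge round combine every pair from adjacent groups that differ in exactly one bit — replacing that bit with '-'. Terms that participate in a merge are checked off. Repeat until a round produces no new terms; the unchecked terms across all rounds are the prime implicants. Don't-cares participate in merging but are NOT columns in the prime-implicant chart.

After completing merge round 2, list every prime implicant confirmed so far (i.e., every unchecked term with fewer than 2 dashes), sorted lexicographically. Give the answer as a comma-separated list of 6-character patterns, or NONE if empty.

-00000, -00110, -10111, -11001, -11010, 00-101, 01-001, 01-111, 011-11, 0110-1, 1-0110, 10-110, 100-10, 1000-0, 11-101

size-2^0 implicants → 000000(✓)  000101(✓)  000110(✓)  001010(✓)  001011(✓)  001100(✓)  001101(✓)  010001(✓)  010111(✓)  011001(✓)  011010(✓)  011011(✓)  011111(✓)  100000(✓)  100010(✓)  100110(✓)  101001(✓)  101100(✓)  101101(✓)  101110(✓)  101111(✓)  110100(✓)  110101(✓)  110110(✓)  110111(✓)  111001(✓)  111010(✓)  111101(✓)
size-2^1 implicants → -00000  -00110  -01100(✓)  -01101(✓)  -10111  -11001  -11010  0-1010(✓)  0-1011(✓)  00-101  00101-(✓)  00110-(✓)  01-001  01-111  011-11  0110-1  01101-(✓)  1-0110  1-1001(✓)  1-1101(✓)  10-110  100-10  1000-0  101-01(✓)  1011-0(✓)  1011-1(✓)  10110-(✓)  10111-(✓)  11-101  1101-0(✓)  1101-1(✓)  11010-(✓)  11011-(✓)  111-01(✓)
size-2^2 implicants → -0110-  0-101-  1-1-01  1011--  1101--
Unchecked terms (primes): -00000, -00110, -0110-, -10111, -11001, -11010, 0-101-, 00-101, 01-001, 01-111, 011-11, 0110-1, 1-0110, 1-1-01, 10-110, 100-10, 1000-0, 1011--, 11-101, 1101--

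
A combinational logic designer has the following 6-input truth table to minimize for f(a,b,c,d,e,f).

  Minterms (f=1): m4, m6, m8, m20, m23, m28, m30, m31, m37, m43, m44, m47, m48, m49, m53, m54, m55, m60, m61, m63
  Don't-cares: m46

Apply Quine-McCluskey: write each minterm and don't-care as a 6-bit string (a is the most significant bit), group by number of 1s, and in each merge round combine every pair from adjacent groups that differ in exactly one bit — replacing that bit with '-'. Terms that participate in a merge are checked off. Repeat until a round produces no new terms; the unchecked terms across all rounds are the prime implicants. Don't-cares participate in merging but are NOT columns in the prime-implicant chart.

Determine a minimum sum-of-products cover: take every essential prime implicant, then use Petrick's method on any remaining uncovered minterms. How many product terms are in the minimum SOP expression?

Round 0: 000100✓ 000110✓ 001000 010100✓ 010111✓ 011100✓ 011110✓ 011111✓ 100101✓ 101011✓ 101100✓ 101110✓ 101111✓ 110000✓ 110001✓ 110101✓ 110110✓ 110111✓ 111100✓ 111101✓ 111111✓
Round 1: -10111✓ -11100 -11111✓ 0-0100 0001-0 01-100 01-111✓ 0111-0 01111- 1-0101 1-1100 1-1111 101-11 1011-0 10111- 11-101✓ 11-111✓ 110-01 11000- 1101-1✓ 11011- 1111-1✓ 11110-
Round 2: -1-111 11-1-1
PIs = {-1-111, -11100, 0-0100, 0001-0, 001000, 01-100, 0111-0, 01111-, 1-0101, 1-1100, 1-1111, 101-11, 1011-0, 10111-, 11-1-1, 110-01, 11000-, 11011-, 11110-}
Coverage chart:
  m4: 0-0100,0001-0
  m6: 0001-0 ←essential
  m8: 001000 ←essential
  m20: 0-0100,01-100
  m23: -1-111 ←essential
  m28: -11100,01-100,0111-0
  m30: 0111-0,01111-
  m31: -1-111,01111-
  m37: 1-0101 ←essential
  m43: 101-11 ←essential
  m44: 1-1100,1011-0
  m47: 1-1111,101-11,10111-
  m48: 11000- ←essential
  m49: 110-01,11000-
  m53: 1-0101,11-1-1,110-01
  m54: 11011- ←essential
  m55: -1-111,11-1-1,11011-
  m60: -11100,1-1100,11110-
  m61: 11-1-1,11110-
  m63: -1-111,1-1111,11-1-1
Essential: -1-111, 0001-0, 001000, 1-0101, 101-11, 11000-, 11011-
Petrick residual → 0-0100, 0111-0, 1-1100, 11-1-1
Min cover (11 terms): bdef + a'c'de'f' + a'b'c'df' + a'b'cd'e'f' + a'bcdf' + ac'de'f + acde'f' + ab'cef + abdf + abc'd'e' + abc'de

11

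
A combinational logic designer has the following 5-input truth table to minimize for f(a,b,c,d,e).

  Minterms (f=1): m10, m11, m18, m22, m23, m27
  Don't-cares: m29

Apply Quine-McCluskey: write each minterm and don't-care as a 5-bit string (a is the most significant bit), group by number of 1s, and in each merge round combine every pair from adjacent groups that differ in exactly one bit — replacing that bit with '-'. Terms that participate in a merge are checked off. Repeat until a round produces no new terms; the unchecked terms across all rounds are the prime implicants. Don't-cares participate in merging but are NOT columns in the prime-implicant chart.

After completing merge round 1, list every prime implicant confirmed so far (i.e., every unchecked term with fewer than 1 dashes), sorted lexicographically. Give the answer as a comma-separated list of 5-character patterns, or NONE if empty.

Round 0: 01010✓ 01011✓ 10010✓ 10110✓ 10111✓ 11011✓ 11101
Round 1: -1011 0101- 10-10 1011-
PIs = {-1011, 0101-, 10-10, 1011-, 11101}

11101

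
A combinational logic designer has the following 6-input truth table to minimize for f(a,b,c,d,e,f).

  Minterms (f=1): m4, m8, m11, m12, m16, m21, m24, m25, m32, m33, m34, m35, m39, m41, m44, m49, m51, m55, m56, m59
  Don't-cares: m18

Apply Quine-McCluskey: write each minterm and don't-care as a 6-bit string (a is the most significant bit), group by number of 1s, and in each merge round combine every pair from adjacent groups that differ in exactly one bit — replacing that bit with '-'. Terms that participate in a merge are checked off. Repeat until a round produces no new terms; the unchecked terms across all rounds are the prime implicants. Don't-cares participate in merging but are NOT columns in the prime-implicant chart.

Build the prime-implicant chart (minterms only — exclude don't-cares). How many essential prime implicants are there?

11

size-2^0 implicants → 000100(✓)  001000(✓)  001011  001100(✓)  010000(✓)  010010(✓)  010101  011000(✓)  011001(✓)  100000(✓)  100001(✓)  100010(✓)  100011(✓)  100111(✓)  101001(✓)  101100(✓)  110001(✓)  110011(✓)  110111(✓)  111000(✓)  111011(✓)
size-2^1 implicants → -01100  -11000  0-1000  00-100  001-00  01-000  0100-0  01100-  1-0001(✓)  1-0011(✓)  1-0111(✓)  10-001  100-11(✓)  1000-0(✓)  1000-1(✓)  10000-(✓)  10001-(✓)  11-011  110-11(✓)  1100-1(✓)
size-2^2 implicants → 1-0-11  1-00-1  1000--
Unchecked terms (primes): -01100, -11000, 0-1000, 00-100, 001-00, 001011, 01-000, 0100-0, 010101, 01100-, 1-0-11, 1-00-1, 10-001, 1000--, 11-011
Minterm coverage:
  m4 ⊆ 00-100 [E]
  m8 ⊆ 0-1000,001-00
  m11 ⊆ 001011 [E]
  m12 ⊆ -01100,00-100,001-00
  m16 ⊆ 01-000,0100-0
  m21 ⊆ 010101 [E]
  m24 ⊆ -11000,0-1000,01-000,01100-
  m25 ⊆ 01100- [E]
  m32 ⊆ 1000-- [E]
  m33 ⊆ 1-00-1,10-001,1000--
  m34 ⊆ 1000-- [E]
  m35 ⊆ 1-0-11,1-00-1,1000--
  m39 ⊆ 1-0-11 [E]
  m41 ⊆ 10-001 [E]
  m44 ⊆ -01100 [E]
  m49 ⊆ 1-00-1 [E]
  m51 ⊆ 1-0-11,1-00-1,11-011
  m55 ⊆ 1-0-11 [E]
  m56 ⊆ -11000 [E]
  m59 ⊆ 11-011 [E]
E = {-01100, -11000, 00-100, 001011, 010101, 01100-, 1-0-11, 1-00-1, 10-001, 1000--, 11-011}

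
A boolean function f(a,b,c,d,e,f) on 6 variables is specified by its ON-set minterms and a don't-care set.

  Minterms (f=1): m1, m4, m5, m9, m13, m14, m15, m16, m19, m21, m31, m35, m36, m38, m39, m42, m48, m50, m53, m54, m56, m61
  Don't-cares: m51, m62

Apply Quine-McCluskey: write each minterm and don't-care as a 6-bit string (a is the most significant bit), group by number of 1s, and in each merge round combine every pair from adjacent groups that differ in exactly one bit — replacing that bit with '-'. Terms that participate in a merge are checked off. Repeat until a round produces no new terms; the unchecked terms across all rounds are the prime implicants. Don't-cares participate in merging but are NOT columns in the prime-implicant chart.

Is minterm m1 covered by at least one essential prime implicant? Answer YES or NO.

YES

size-2^0 implicants → 000001(✓)  000100(✓)  000101(✓)  001001(✓)  001101(✓)  001110(✓)  001111(✓)  010000(✓)  010011(✓)  010101(✓)  011111(✓)  100011(✓)  100100(✓)  100110(✓)  100111(✓)  101010  110000(✓)  110010(✓)  110011(✓)  110101(✓)  110110(✓)  111000(✓)  111101(✓)  111110(✓)
size-2^1 implicants → -00100  -10000  -10011  -10101  0-0101  0-1111  00-001(✓)  00-101(✓)  000-01(✓)  00010-  001-01(✓)  0011-1  00111-  1-0011  1-0110  100-11  1001-0  10011-  11-000  11-101  11-110  110-10  1100-0  11001-
size-2^2 implicants → 00--01
Unchecked terms (primes): -00100, -10000, -10011, -10101, 0-0101, 0-1111, 00--01, 00010-, 0011-1, 00111-, 1-0011, 1-0110, 100-11, 1001-0, 10011-, 101010, 11-000, 11-101, 11-110, 110-10, 1100-0, 11001-
Minterm coverage:
  m1 ⊆ 00--01 [E]
  m4 ⊆ -00100,00010-
  m5 ⊆ 0-0101,00--01,00010-
  m9 ⊆ 00--01 [E]
  m13 ⊆ 00--01,0011-1
  m14 ⊆ 00111- [E]
  m15 ⊆ 0-1111,0011-1,00111-
  m16 ⊆ -10000 [E]
  m19 ⊆ -10011 [E]
  m21 ⊆ -10101,0-0101
  m31 ⊆ 0-1111 [E]
  m35 ⊆ 1-0011,100-11
  m36 ⊆ -00100,1001-0
  m38 ⊆ 1-0110,1001-0,10011-
  m39 ⊆ 100-11,10011-
  m42 ⊆ 101010 [E]
  m48 ⊆ -10000,11-000,1100-0
  m50 ⊆ 110-10,1100-0,11001-
  m53 ⊆ -10101,11-101
  m54 ⊆ 1-0110,11-110,110-10
  m56 ⊆ 11-000 [E]
  m61 ⊆ 11-101 [E]
E = {-10000, -10011, 0-1111, 00--01, 00111-, 101010, 11-000, 11-101}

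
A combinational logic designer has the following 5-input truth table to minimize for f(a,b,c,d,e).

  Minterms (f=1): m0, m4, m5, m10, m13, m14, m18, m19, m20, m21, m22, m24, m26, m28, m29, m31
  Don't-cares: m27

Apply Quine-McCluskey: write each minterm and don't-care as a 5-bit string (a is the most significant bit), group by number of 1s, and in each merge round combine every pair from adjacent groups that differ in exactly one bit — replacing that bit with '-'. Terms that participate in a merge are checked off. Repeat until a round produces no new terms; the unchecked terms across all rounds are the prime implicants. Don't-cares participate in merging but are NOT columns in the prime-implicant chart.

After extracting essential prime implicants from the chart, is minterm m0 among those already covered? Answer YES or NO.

YES

Round 0: 00000✓ 00100✓ 00101✓ 01010✓ 01101✓ 01110✓ 10010✓ 10011✓ 10100✓ 10101✓ 10110✓ 11000✓ 11010✓ 11011✓ 11100✓ 11101✓ 11111✓
Round 1: -0100✓ -0101✓ -1010 -1101✓ 0-101✓ 00-00 0010-✓ 01-10 1-010✓ 1-011✓ 1-100✓ 1-101✓ 10-10 1001-✓ 101-0 1010-✓ 11-00 11-11 110-0 1101-✓ 111-1 1110-✓
Round 2: --101 -010- 1-01- 1-10-
PIs = {--101, -010-, -1010, 00-00, 01-10, 1-01-, 1-10-, 10-10, 101-0, 11-00, 11-11, 110-0, 111-1}
Coverage chart:
  m0: 00-00 ←essential
  m4: -010-,00-00
  m5: --101,-010-
  m10: -1010,01-10
  m13: --101 ←essential
  m14: 01-10 ←essential
  m18: 1-01-,10-10
  m19: 1-01- ←essential
  m20: -010-,1-10-,101-0
  m21: --101,-010-,1-10-
  m22: 10-10,101-0
  m24: 11-00,110-0
  m26: -1010,1-01-,110-0
  m28: 1-10-,11-00
  m29: --101,1-10-,111-1
  m31: 11-11,111-1
Essential: --101, 00-00, 01-10, 1-01-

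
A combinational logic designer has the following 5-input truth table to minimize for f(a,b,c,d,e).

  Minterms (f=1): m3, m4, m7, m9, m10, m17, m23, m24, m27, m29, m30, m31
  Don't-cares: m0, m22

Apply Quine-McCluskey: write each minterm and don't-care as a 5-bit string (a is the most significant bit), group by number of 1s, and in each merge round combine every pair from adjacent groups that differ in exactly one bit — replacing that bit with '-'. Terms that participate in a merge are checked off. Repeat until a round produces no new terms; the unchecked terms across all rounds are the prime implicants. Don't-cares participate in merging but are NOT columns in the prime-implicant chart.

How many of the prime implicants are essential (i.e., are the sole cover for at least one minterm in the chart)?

Round 0: 00000✓ 00011✓ 00100✓ 00111✓ 01001 01010 10001 10110✓ 10111✓ 11000 11011✓ 11101✓ 11110✓ 11111✓
Round 1: -0111 00-00 00-11 1-110✓ 1-111✓ 1011-✓ 11-11 111-1 1111-✓
Round 2: 1-11-
PIs = {-0111, 00-00, 00-11, 01001, 01010, 1-11-, 10001, 11-11, 11000, 111-1}
Coverage chart:
  m3: 00-11 ←essential
  m4: 00-00 ←essential
  m7: -0111,00-11
  m9: 01001 ←essential
  m10: 01010 ←essential
  m17: 10001 ←essential
  m23: -0111,1-11-
  m24: 11000 ←essential
  m27: 11-11 ←essential
  m29: 111-1 ←essential
  m30: 1-11- ←essential
  m31: 1-11-,11-11,111-1
Essential: 00-00, 00-11, 01001, 01010, 1-11-, 10001, 11-11, 11000, 111-1

9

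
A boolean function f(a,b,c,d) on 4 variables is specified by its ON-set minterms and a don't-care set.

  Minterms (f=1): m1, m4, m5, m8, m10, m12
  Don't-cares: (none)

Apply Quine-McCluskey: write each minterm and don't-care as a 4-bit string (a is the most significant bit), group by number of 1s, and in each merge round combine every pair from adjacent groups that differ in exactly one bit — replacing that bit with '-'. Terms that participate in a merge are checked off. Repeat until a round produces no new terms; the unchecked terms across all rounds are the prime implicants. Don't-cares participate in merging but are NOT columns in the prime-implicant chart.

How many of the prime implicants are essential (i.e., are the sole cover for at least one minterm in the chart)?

2

Round 0: 0001✓ 0100✓ 0101✓ 1000✓ 1010✓ 1100✓
Round 1: -100 0-01 010- 1-00 10-0
PIs = {-100, 0-01, 010-, 1-00, 10-0}
Coverage chart:
  m1: 0-01 ←essential
  m4: -100,010-
  m5: 0-01,010-
  m8: 1-00,10-0
  m10: 10-0 ←essential
  m12: -100,1-00
Essential: 0-01, 10-0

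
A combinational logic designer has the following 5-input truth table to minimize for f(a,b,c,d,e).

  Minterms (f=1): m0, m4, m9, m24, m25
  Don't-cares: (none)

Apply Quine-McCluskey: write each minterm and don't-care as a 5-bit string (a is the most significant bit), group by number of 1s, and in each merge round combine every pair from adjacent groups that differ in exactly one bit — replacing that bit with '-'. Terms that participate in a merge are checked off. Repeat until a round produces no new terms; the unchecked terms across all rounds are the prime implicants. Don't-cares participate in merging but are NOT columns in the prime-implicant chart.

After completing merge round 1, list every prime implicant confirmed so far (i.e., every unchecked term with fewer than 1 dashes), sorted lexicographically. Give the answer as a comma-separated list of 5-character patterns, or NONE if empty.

[col 0] 00000*, 00100*, 01001*, 11000*, 11001*
[col 1] -1001, 00-00, 1100-
Prime implicants: -1001, 00-00, 1100-

NONE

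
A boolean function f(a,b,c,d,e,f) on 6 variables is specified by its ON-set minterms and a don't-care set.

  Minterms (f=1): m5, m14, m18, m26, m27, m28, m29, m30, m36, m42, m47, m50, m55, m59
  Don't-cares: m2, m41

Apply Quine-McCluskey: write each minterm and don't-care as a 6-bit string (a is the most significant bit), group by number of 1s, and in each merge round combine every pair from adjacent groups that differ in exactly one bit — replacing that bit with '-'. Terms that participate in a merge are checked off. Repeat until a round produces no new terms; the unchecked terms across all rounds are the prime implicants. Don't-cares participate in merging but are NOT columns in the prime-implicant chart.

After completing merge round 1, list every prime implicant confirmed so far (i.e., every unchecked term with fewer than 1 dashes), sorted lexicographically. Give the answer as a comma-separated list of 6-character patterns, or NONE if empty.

[col 0] 000010*, 000101, 001110*, 010010*, 011010*, 011011*, 011100*, 011101*, 011110*, 100100, 101001, 101010, 101111, 110010*, 110111, 111011*
[col 1] -10010, -11011, 0-0010, 0-1110, 01-010, 011-10, 01101-, 0111-0, 01110-
Prime implicants: -10010, -11011, 0-0010, 0-1110, 000101, 01-010, 011-10, 01101-, 0111-0, 01110-, 100100, 101001, 101010, 101111, 110111

000101, 100100, 101001, 101010, 101111, 110111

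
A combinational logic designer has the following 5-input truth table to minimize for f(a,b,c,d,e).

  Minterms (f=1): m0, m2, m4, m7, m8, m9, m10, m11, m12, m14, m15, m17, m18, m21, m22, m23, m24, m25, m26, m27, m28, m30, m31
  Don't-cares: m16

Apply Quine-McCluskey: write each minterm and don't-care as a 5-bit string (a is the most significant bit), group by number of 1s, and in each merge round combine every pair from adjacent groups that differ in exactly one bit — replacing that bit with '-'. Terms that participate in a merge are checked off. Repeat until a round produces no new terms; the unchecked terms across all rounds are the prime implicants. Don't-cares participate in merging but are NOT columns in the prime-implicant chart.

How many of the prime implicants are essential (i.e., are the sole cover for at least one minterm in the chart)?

Round 0: 00000✓ 00010✓ 00100✓ 00111✓ 01000✓ 01001✓ 01010✓ 01011✓ 01100✓ 01110✓ 01111✓ 10000✓ 10001✓ 10010✓ 10101✓ 10110✓ 10111✓ 11000✓ 11001✓ 11010✓ 11011✓ 11100✓ 11110✓ 11111✓
Round 1: -0000✓ -0010✓ -0111✓ -1000✓ -1001✓ -1010✓ -1011✓ -1100✓ -1110✓ -1111✓ 0-000✓ 0-010✓ 0-100✓ 0-111✓ 00-00✓ 000-0✓ 01-00✓ 01-10✓ 01-11✓ 010-0✓ 010-1✓ 0100-✓ 0101-✓ 011-0✓ 0111-✓ 1-000✓ 1-001✓ 1-010✓ 1-110✓ 1-111✓ 10-01 10-10✓ 100-0✓ 1000-✓ 101-1 1011-✓ 11-00✓ 11-10✓ 11-11✓ 110-0✓ 110-1✓ 1100-✓ 1101-✓ 111-0✓ 1111-✓
Round 2: --000✓ --010✓ --111 -00-0✓ -1-00✓ -1-10✓ -1-11✓ -10-0✓ -10-1✓ -100-✓ -101-✓ -11-0✓ -111-✓ 0--00 0-0-0✓ 01--0✓ 01-1-✓ 010--✓ 1--10 1-0-0✓ 1-00- 1-11- 11--0✓ 11-1-✓ 110--✓
Round 3: --0-0 -1--0 -1-1- -10--
PIs = {--0-0, --111, -1--0, -1-1-, -10--, 0--00, 1--10, 1-00-, 1-11-, 10-01, 101-1}
Coverage chart:
  m0: --0-0,0--00
  m2: --0-0 ←essential
  m4: 0--00 ←essential
  m7: --111 ←essential
  m8: --0-0,-1--0,-10--,0--00
  m9: -10-- ←essential
  m10: --0-0,-1--0,-1-1-,-10--
  m11: -1-1-,-10--
  m12: -1--0,0--00
  m14: -1--0,-1-1-
  m15: --111,-1-1-
  m17: 1-00-,10-01
  m18: --0-0,1--10
  m21: 10-01,101-1
  m22: 1--10,1-11-
  m23: --111,1-11-,101-1
  m24: --0-0,-1--0,-10--,1-00-
  m25: -10--,1-00-
  m26: --0-0,-1--0,-1-1-,-10--,1--10
  m27: -1-1-,-10--
  m28: -1--0 ←essential
  m30: -1--0,-1-1-,1--10,1-11-
  m31: --111,-1-1-,1-11-
Essential: --0-0, --111, -1--0, -10--, 0--00

5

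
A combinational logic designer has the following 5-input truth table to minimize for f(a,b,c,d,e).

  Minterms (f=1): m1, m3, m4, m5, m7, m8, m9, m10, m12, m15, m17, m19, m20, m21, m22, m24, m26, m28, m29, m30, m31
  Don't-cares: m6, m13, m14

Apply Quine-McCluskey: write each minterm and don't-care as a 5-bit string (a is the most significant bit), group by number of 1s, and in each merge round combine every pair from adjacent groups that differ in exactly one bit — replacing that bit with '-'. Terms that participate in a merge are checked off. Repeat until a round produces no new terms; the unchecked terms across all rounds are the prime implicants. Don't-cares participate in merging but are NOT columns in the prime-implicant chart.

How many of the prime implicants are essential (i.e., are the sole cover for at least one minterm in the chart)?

size-2^0 implicants → 00001(✓)  00011(✓)  00100(✓)  00101(✓)  00110(✓)  00111(✓)  01000(✓)  01001(✓)  01010(✓)  01100(✓)  01101(✓)  01110(✓)  01111(✓)  10001(✓)  10011(✓)  10100(✓)  10101(✓)  10110(✓)  11000(✓)  11010(✓)  11100(✓)  11101(✓)  11110(✓)  11111(✓)
size-2^1 implicants → -0001(✓)  -0011(✓)  -0100(✓)  -0101(✓)  -0110(✓)  -1000(✓)  -1010(✓)  -1100(✓)  -1101(✓)  -1110(✓)  -1111(✓)  0-001(✓)  0-100(✓)  0-101(✓)  0-110(✓)  0-111(✓)  00-01(✓)  00-11(✓)  000-1(✓)  001-0(✓)  001-1(✓)  0010-(✓)  0011-(✓)  01-00(✓)  01-01(✓)  01-10(✓)  010-0(✓)  0100-(✓)  011-0(✓)  011-1(✓)  0110-(✓)  0111-(✓)  1-100(✓)  1-101(✓)  1-110(✓)  10-01(✓)  100-1(✓)  101-0(✓)  1010-(✓)  11-00(✓)  11-10(✓)  110-0(✓)  111-0(✓)  111-1(✓)  1110-(✓)  1111-(✓)
size-2^2 implicants → --100(✓)  --101(✓)  --110(✓)  -0-01  -00-1  -01-0(✓)  -010-(✓)  -1-00(✓)  -1-10(✓)  -10-0(✓)  -11-0(✓)  -11-1(✓)  -110-(✓)  -111-(✓)  0--01  0-1-0(✓)  0-1-1(✓)  0-10-(✓)  0-11-(✓)  00--1  001--(✓)  01--0(✓)  01-0-  011--(✓)  1-1-0(✓)  1-10-(✓)  11--0(✓)  111--(✓)
size-2^3 implicants → --1-0  --10-  -1--0  -11--  0-1--
Unchecked terms (primes): --1-0, --10-, -0-01, -00-1, -1--0, -11--, 0--01, 0-1--, 00--1, 01-0-
Minterm coverage:
  m1 ⊆ -0-01,-00-1,0--01,00--1
  m3 ⊆ -00-1,00--1
  m4 ⊆ --1-0,--10-,0-1--
  m5 ⊆ --10-,-0-01,0--01,0-1--,00--1
  m7 ⊆ 0-1--,00--1
  m8 ⊆ -1--0,01-0-
  m9 ⊆ 0--01,01-0-
  m10 ⊆ -1--0 [E]
  m12 ⊆ --1-0,--10-,-1--0,-11--,0-1--,01-0-
  m15 ⊆ -11--,0-1--
  m17 ⊆ -0-01,-00-1
  m19 ⊆ -00-1 [E]
  m20 ⊆ --1-0,--10-
  m21 ⊆ --10-,-0-01
  m22 ⊆ --1-0 [E]
  m24 ⊆ -1--0 [E]
  m26 ⊆ -1--0 [E]
  m28 ⊆ --1-0,--10-,-1--0,-11--
  m29 ⊆ --10-,-11--
  m30 ⊆ --1-0,-1--0,-11--
  m31 ⊆ -11-- [E]
E = {--1-0, -00-1, -1--0, -11--}

4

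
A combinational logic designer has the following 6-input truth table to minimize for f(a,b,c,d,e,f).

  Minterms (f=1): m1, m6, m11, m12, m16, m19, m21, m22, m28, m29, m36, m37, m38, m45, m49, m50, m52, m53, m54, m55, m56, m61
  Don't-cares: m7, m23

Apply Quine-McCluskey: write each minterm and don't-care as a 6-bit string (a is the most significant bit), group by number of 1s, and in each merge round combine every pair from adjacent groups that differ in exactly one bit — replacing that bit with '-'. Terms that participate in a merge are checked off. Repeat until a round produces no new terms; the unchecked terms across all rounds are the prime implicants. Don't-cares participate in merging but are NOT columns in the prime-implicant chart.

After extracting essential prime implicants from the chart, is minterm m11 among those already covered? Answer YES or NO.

Round 0: 000001 000110✓ 000111✓ 001011 001100✓ 010000 010011✓ 010101✓ 010110✓ 010111✓ 011100✓ 011101✓ 100100✓ 100101✓ 100110✓ 101101✓ 110001✓ 110010✓ 110100✓ 110101✓ 110110✓ 110111✓ 111000 111101✓
Round 1: -00110✓ -10101✓ -10110✓ -10111✓ -11101✓ 0-0110✓ 0-0111✓ 0-1100 00011-✓ 01-101✓ 010-11 0101-1✓ 01011-✓ 01110- 1-0100✓ 1-0101✓ 1-0110✓ 1-1101✓ 10-101✓ 1001-0✓ 10010-✓ 11-101✓ 110-01 110-10 1101-0✓ 1101-1✓ 11010-✓ 11011-✓
Round 2: --0110 -1-101 -101-1 -1011- 0-011- 1--101 1-01-0 1-010- 1101--
PIs = {--0110, -1-101, -101-1, -1011-, 0-011-, 0-1100, 000001, 001011, 010-11, 010000, 01110-, 1--101, 1-01-0, 1-010-, 110-01, 110-10, 1101--, 111000}
Coverage chart:
  m1: 000001 ←essential
  m6: --0110,0-011-
  m11: 001011 ←essential
  m12: 0-1100 ←essential
  m16: 010000 ←essential
  m19: 010-11 ←essential
  m21: -1-101,-101-1
  m22: --0110,-1011-,0-011-
  m28: 0-1100,01110-
  m29: -1-101,01110-
  m36: 1-01-0,1-010-
  m37: 1--101,1-010-
  m38: --0110,1-01-0
  m45: 1--101 ←essential
  m49: 110-01 ←essential
  m50: 110-10 ←essential
  m52: 1-01-0,1-010-,1101--
  m53: -1-101,-101-1,1--101,1-010-,110-01,1101--
  m54: --0110,-1011-,1-01-0,110-10,1101--
  m55: -101-1,-1011-,1101--
  m56: 111000 ←essential
  m61: -1-101,1--101
Essential: 0-1100, 000001, 001011, 010-11, 010000, 1--101, 110-01, 110-10, 111000

YES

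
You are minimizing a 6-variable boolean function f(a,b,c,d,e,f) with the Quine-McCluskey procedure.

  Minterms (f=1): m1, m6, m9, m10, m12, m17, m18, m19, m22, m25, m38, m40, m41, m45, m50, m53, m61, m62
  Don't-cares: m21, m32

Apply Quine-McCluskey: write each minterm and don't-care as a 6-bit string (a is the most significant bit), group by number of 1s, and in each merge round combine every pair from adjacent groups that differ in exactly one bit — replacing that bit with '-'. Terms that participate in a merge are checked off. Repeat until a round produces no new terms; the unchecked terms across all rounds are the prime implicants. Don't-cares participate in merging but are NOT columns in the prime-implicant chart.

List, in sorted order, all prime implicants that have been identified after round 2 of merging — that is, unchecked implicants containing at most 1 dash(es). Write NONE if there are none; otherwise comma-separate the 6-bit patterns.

Round 0: 000001✓ 000110✓ 001001✓ 001010 001100 010001✓ 010010✓ 010011✓ 010101✓ 010110✓ 011001✓ 100000✓ 100110✓ 101000✓ 101001✓ 101101✓ 110010✓ 110101✓ 111101✓ 111110
Round 1: -00110 -01001 -10010 -10101 0-0001✓ 0-0110 0-1001✓ 00-001✓ 01-001✓ 010-01 010-10 0100-1 01001- 1-1101 10-000 101-01 10100- 11-101
Round 2: 0--001
PIs = {-00110, -01001, -10010, -10101, 0--001, 0-0110, 001010, 001100, 010-01, 010-10, 0100-1, 01001-, 1-1101, 10-000, 101-01, 10100-, 11-101, 111110}

-00110, -01001, -10010, -10101, 0-0110, 001010, 001100, 010-01, 010-10, 0100-1, 01001-, 1-1101, 10-000, 101-01, 10100-, 11-101, 111110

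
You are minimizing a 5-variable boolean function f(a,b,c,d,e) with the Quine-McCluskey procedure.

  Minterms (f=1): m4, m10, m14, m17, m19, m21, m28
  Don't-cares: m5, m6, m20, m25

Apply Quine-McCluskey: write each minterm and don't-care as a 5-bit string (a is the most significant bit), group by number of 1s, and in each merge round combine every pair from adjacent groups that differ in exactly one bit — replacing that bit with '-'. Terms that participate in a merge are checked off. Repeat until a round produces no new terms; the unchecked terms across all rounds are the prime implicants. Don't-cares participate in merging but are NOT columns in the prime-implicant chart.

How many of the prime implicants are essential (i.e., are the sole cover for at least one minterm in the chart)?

Round 0: 00100✓ 00101✓ 00110✓ 01010✓ 01110✓ 10001✓ 10011✓ 10100✓ 10101✓ 11001✓ 11100✓
Round 1: -0100✓ -0101✓ 0-110 001-0 0010-✓ 01-10 1-001 1-100 10-01 100-1 1010-✓
Round 2: -010-
PIs = {-010-, 0-110, 001-0, 01-10, 1-001, 1-100, 10-01, 100-1}
Coverage chart:
  m4: -010-,001-0
  m10: 01-10 ←essential
  m14: 0-110,01-10
  m17: 1-001,10-01,100-1
  m19: 100-1 ←essential
  m21: -010-,10-01
  m28: 1-100 ←essential
Essential: 01-10, 1-100, 100-1

3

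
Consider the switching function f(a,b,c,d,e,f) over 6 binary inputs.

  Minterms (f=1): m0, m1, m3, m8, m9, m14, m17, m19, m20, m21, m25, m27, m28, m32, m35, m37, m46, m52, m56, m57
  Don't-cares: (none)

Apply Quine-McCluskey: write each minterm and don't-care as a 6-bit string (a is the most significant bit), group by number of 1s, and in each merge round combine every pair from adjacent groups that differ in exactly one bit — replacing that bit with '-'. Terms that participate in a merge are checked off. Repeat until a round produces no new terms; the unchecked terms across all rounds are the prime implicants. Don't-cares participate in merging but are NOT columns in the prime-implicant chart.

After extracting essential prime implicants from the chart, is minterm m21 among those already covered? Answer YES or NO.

NO

[col 0] 000000*, 000001*, 000011*, 001000*, 001001*, 001110*, 010001*, 010011*, 010100*, 010101*, 011001*, 011011*, 011100*, 100000*, 100011*, 100101, 101110*, 110100*, 111000*, 111001*
[col 1] -00000, -00011, -01110, -10100, -11001, 0-0001*, 0-0011*, 0-1001*, 00-000*, 00-001*, 0000-1*, 00000-*, 00100-*, 01-001*, 01-011*, 01-100, 010-01, 0100-1*, 01010-, 0110-1*, 11100-
[col 2] 0--001, 0-00-1, 00-00-, 01-0-1
Prime implicants: -00000, -00011, -01110, -10100, -11001, 0--001, 0-00-1, 00-00-, 01-0-1, 01-100, 010-01, 01010-, 100101, 11100-
PI chart (minterm → PIs covering it):
  0 | -00000,00-00-
  1 | 0--001,0-00-1,00-00-
  3 | -00011,0-00-1
  8 | 00-00-  (sole → essential)
  9 | 0--001,00-00-
  14 | -01110  (sole → essential)
  17 | 0--001,0-00-1,01-0-1,010-01
  19 | 0-00-1,01-0-1
  20 | -10100,01-100,01010-
  21 | 010-01,01010-
  25 | -11001,0--001,01-0-1
  27 | 01-0-1  (sole → essential)
  28 | 01-100  (sole → essential)
  32 | -00000  (sole → essential)
  35 | -00011  (sole → essential)
  37 | 100101  (sole → essential)
  46 | -01110  (sole → essential)
  52 | -10100  (sole → essential)
  56 | 11100-  (sole → essential)
  57 | -11001,11100-
Essential prime implicants: -00000, -00011, -01110, -10100, 00-00-, 01-0-1, 01-100, 100101, 11100-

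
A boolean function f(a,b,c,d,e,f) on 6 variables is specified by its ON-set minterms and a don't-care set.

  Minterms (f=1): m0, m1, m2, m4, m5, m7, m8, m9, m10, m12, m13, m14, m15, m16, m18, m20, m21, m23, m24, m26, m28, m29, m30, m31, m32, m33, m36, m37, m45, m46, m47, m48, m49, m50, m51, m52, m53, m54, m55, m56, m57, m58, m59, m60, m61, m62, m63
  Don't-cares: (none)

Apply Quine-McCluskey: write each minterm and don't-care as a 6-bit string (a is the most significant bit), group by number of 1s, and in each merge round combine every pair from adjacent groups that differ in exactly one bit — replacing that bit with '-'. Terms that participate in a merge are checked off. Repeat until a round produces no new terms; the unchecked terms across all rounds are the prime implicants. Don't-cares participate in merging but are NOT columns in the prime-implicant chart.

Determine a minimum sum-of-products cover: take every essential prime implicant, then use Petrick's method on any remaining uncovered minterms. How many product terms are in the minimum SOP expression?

[col 0] 000000*, 000001*, 000010*, 000100*, 000101*, 000111*, 001000*, 001001*, 001010*, 001100*, 001101*, 001110*, 001111*, 010000*, 010010*, 010100*, 010101*, 010111*, 011000*, 011010*, 011100*, 011101*, 011110*, 011111*, 100000*, 100001*, 100100*, 100101*, 101101*, 101110*, 101111*, 110000*, 110001*, 110010*, 110011*, 110100*, 110101*, 110110*, 110111*, 111000*, 111001*, 111010*, 111011*, 111100*, 111101*, 111110*, 111111*
[col 1] -00000*, -00001*, -00100*, -00101*, -01101*, -01110*, -01111*, -10000*, -10010*, -10100*, -10101*, -10111*, -11000*, -11010*, -11100*, -11101*, -11110*, -11111*, 0-0000*, 0-0010*, 0-0100*, 0-0101*, 0-0111*, 0-1000*, 0-1010*, 0-1100*, 0-1101*, 0-1110*, 0-1111*, 00-000*, 00-001*, 00-010*, 00-100*, 00-101*, 00-111*, 000-00*, 000-01*, 0000-0*, 00000-*, 0001-1*, 00010-*, 001-00*, 001-01*, 001-10*, 0010-0*, 00100-*, 0011-0*, 0011-1*, 00110-*, 00111-*, 01-000*, 01-010*, 01-100*, 01-101*, 01-111*, 010-00*, 0100-0*, 0101-1*, 01010-*, 011-00*, 011-10*, 0110-0*, 0111-0*, 0111-1*, 01110-*, 01111-*, 1-0000*, 1-0001*, 1-0100*, 1-0101*, 1-1101*, 1-1110*, 1-1111*, 10-101*, 100-00*, 100-01*, 10000-*, 10010-*, 1011-1*, 10111-*, 11-000*, 11-001*, 11-010*, 11-011*, 11-100*, 11-101*, 11-110*, 11-111*, 110-00*, 110-01*, 110-10*, 110-11*, 1100-0*, 1100-1*, 11000-*, 11001-*, 1101-0*, 1101-1*, 11010-*, 11011-*, 111-00*, 111-01*, 111-10*, 111-11*, 1110-0*, 1110-1*, 11100-*, 11101-*, 1111-0*, 1111-1*, 11110-*, 11111-*
[col 2] --0000*, --0100*, --0101*, --1101*, --1110*, --1111*, -0-101*, -00-00*, -00-01*, -0000-*, -0010-*, -011-1*, -0111-*, -1-000*, -1-010*, -1-100*, -1-101*, -1-111*, -10-00*, -100-0*, -101-1*, -1010-*, -11-00*, -11-10*, -110-0*, -111-0*, -111-1*, -1110-*, -1111-*, 0--000*, 0--010*, 0--100*, 0--101*, 0--111*, 0-0-00*, 0-00-0*, 0-01-1*, 0-010-*, 0-1-00*, 0-1-10*, 0-10-0*, 0-11-0*, 0-11-1*, 0-110-*, 0-111-*, 00--00*, 00--01*, 00-0-0*, 00-00-*, 00-1-1*, 00-10-*, 000-0-*, 001--0*, 001-0-*, 0011--*, 01--00*, 01-0-0*, 01-1-1*, 01-10-*, 011--0*, 0111--*, 1--101*, 1-0-00*, 1-0-01*, 1-000-*, 1-010-*, 1-11-1*, 1-111-*, 100-0-*, 11--00*, 11--01*, 11--10*, 11--11*, 11-0-0*, 11-0-1*, 11-00-*, 11-01-*, 11-1-0*, 11-1-1*, 11-10-*, 11-11-*, 110--0*, 110--1*, 110-0-*, 110-1-*, 1100--*, 1101--*, 111--0*, 111--1*, 111-0-*, 111-1-*, 1110--*, 1111--*
[col 3] ---101, --0-00, --010-, --11-1, --111-, -00-0-, -1--00, -1-0-0, -1-1-1, -1-10-, -11--0, -111--, 0---00, 0--0-0, 0--1-1, 0--10-, 0-1--0, 0-11--, 00--0-, 1-0-0-, 11---0*, 11---1*, 11--0-*, 11--1-*, 11-0--*, 11-1--*, 110---*, 111---*
[col 4] 11----
Prime implicants: ---101, --0-00, --010-, --11-1, --111-, -00-0-, -1--00, -1-0-0, -1-1-1, -1-10-, -11--0, -111--, 0---00, 0--0-0, 0--1-1, 0--10-, 0-1--0, 0-11--, 00--0-, 1-0-0-, 11----
PI chart (minterm → PIs covering it):
  0 | --0-00,-00-0-,0---00,0--0-0,00--0-
  1 | -00-0-,00--0-
  2 | 0--0-0  (sole → essential)
  4 | --0-00,--010-,-00-0-,0---00,0--10-,00--0-
  5 | ---101,--010-,-00-0-,0--1-1,0--10-,00--0-
  7 | 0--1-1  (sole → essential)
  8 | 0---00,0--0-0,0-1--0,00--0-
  9 | 00--0-  (sole → essential)
  10 | 0--0-0,0-1--0
  12 | 0---00,0--10-,0-1--0,0-11--,00--0-
  13 | ---101,--11-1,0--1-1,0--10-,0-11--,00--0-
  14 | --111-,0-1--0,0-11--
  15 | --11-1,--111-,0--1-1,0-11--
  16 | --0-00,-1--00,-1-0-0,0---00,0--0-0
  18 | -1-0-0,0--0-0
  20 | --0-00,--010-,-1--00,-1-10-,0---00,0--10-
  21 | ---101,--010-,-1-1-1,-1-10-,0--1-1,0--10-
  23 | -1-1-1,0--1-1
  24 | -1--00,-1-0-0,-11--0,0---00,0--0-0,0-1--0
  26 | -1-0-0,-11--0,0--0-0,0-1--0
  28 | -1--00,-1-10-,-11--0,-111--,0---00,0--10-,0-1--0,0-11--
  29 | ---101,--11-1,-1-1-1,-1-10-,-111--,0--1-1,0--10-,0-11--
  30 | --111-,-11--0,-111--,0-1--0,0-11--
  31 | --11-1,--111-,-1-1-1,-111--,0--1-1,0-11--
  32 | --0-00,-00-0-,1-0-0-
  33 | -00-0-,1-0-0-
  36 | --0-00,--010-,-00-0-,1-0-0-
  37 | ---101,--010-,-00-0-,1-0-0-
  45 | ---101,--11-1
  46 | --111-  (sole → essential)
  47 | --11-1,--111-
  48 | --0-00,-1--00,-1-0-0,1-0-0-,11----
  49 | 1-0-0-,11----
  50 | -1-0-0,11----
  51 | 11----  (sole → essential)
  52 | --0-00,--010-,-1--00,-1-10-,1-0-0-,11----
  53 | ---101,--010-,-1-1-1,-1-10-,1-0-0-,11----
  54 | 11----  (sole → essential)
  55 | -1-1-1,11----
  56 | -1--00,-1-0-0,-11--0,11----
  57 | 11----  (sole → essential)
  58 | -1-0-0,-11--0,11----
  59 | 11----  (sole → essential)
  60 | -1--00,-1-10-,-11--0,-111--,11----
  61 | ---101,--11-1,-1-1-1,-1-10-,-111--,11----
  62 | --111-,-11--0,-111--,11----
  63 | --11-1,--111-,-1-1-1,-111--,11----
Essential prime implicants: --111-, 0--0-0, 0--1-1, 00--0-, 11----
Petrick residual → ---101, -00-0-, -1--00
Minimum SOP uses 8 PIs: de'f + cde + b'c'e' + be'f' + a'd'f' + a'df + a'b'e' + ab

8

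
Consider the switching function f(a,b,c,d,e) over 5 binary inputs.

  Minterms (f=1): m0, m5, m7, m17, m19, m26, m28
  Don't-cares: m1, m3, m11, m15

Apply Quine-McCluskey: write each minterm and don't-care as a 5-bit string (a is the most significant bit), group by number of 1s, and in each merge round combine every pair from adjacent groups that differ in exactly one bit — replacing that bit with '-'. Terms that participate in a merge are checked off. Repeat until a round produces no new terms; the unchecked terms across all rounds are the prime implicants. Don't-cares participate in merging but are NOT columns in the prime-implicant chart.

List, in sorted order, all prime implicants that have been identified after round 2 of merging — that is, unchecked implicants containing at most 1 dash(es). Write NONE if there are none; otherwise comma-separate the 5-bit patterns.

[col 0] 00000*, 00001*, 00011*, 00101*, 00111*, 01011*, 01111*, 10001*, 10011*, 11010, 11100
[col 1] -0001*, -0011*, 0-011*, 0-111*, 00-01*, 00-11*, 000-1*, 0000-, 001-1*, 01-11*, 100-1*
[col 2] -00-1, 0--11, 00--1
Prime implicants: -00-1, 0--11, 00--1, 0000-, 11010, 11100

0000-, 11010, 11100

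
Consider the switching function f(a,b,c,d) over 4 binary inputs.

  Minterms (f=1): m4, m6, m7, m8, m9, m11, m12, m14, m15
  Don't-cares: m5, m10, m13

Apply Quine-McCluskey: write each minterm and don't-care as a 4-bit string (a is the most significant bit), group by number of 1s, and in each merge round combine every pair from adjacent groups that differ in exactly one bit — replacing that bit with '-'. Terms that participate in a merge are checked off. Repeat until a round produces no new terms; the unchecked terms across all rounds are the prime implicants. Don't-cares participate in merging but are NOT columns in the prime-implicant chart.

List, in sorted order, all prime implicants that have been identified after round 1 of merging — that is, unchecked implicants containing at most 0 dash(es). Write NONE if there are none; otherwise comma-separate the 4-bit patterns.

size-2^0 implicants → 0100(✓)  0101(✓)  0110(✓)  0111(✓)  1000(✓)  1001(✓)  1010(✓)  1011(✓)  1100(✓)  1101(✓)  1110(✓)  1111(✓)
size-2^1 implicants → -100(✓)  -101(✓)  -110(✓)  -111(✓)  01-0(✓)  01-1(✓)  010-(✓)  011-(✓)  1-00(✓)  1-01(✓)  1-10(✓)  1-11(✓)  10-0(✓)  10-1(✓)  100-(✓)  101-(✓)  11-0(✓)  11-1(✓)  110-(✓)  111-(✓)
size-2^2 implicants → -1-0(✓)  -1-1(✓)  -10-(✓)  -11-(✓)  01--(✓)  1--0(✓)  1--1(✓)  1-0-(✓)  1-1-(✓)  10--(✓)  11--(✓)
size-2^3 implicants → -1--  1---
Unchecked terms (primes): -1--, 1---

NONE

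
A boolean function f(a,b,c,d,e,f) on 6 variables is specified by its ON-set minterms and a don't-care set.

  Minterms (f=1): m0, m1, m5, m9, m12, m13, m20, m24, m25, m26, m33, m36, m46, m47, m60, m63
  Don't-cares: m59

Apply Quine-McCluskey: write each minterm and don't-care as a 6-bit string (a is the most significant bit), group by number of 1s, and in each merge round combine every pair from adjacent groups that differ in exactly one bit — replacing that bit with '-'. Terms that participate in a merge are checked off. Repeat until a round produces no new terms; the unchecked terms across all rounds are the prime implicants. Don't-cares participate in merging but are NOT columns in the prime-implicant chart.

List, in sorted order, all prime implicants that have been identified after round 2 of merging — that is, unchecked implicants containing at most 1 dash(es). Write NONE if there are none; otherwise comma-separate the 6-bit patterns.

-00001, 0-1001, 00000-, 00110-, 010100, 0110-0, 01100-, 1-1111, 100100, 10111-, 111-11, 111100

[col 0] 000000*, 000001*, 000101*, 001001*, 001100*, 001101*, 010100, 011000*, 011001*, 011010*, 100001*, 100100, 101110*, 101111*, 111011*, 111100, 111111*
[col 1] -00001, 0-1001, 00-001*, 00-101*, 000-01*, 00000-, 001-01*, 00110-, 0110-0, 01100-, 1-1111, 10111-, 111-11
[col 2] 00--01
Prime implicants: -00001, 0-1001, 00--01, 00000-, 00110-, 010100, 0110-0, 01100-, 1-1111, 100100, 10111-, 111-11, 111100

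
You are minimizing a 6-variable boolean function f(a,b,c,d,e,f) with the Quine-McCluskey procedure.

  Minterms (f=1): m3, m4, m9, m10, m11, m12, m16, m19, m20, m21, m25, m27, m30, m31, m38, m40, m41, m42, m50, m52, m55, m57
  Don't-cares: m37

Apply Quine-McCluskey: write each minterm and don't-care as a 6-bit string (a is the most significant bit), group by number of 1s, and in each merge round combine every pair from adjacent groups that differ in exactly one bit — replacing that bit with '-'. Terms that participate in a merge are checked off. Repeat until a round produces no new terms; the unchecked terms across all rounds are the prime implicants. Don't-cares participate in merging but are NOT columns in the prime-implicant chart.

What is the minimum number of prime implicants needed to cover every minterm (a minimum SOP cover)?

12

size-2^0 implicants → 000011(✓)  000100(✓)  001001(✓)  001010(✓)  001011(✓)  001100(✓)  010000(✓)  010011(✓)  010100(✓)  010101(✓)  011001(✓)  011011(✓)  011110(✓)  011111(✓)  100101  100110  101000(✓)  101001(✓)  101010(✓)  110010  110100(✓)  110111  111001(✓)
size-2^1 implicants → -01001(✓)  -01010  -10100  -11001(✓)  0-0011(✓)  0-0100  0-1001(✓)  0-1011(✓)  00-011(✓)  00-100  0010-1(✓)  00101-  01-011(✓)  010-00  01010-  011-11  0110-1(✓)  01111-  1-1001(✓)  1010-0  10100-
size-2^2 implicants → --1001  0--011  0-10-1
Unchecked terms (primes): --1001, -01010, -10100, 0--011, 0-0100, 0-10-1, 00-100, 00101-, 010-00, 01010-, 011-11, 01111-, 100101, 100110, 1010-0, 10100-, 110010, 110111
Minterm coverage:
  m3 ⊆ 0--011 [E]
  m4 ⊆ 0-0100,00-100
  m9 ⊆ --1001,0-10-1
  m10 ⊆ -01010,00101-
  m11 ⊆ 0--011,0-10-1,00101-
  m12 ⊆ 00-100 [E]
  m16 ⊆ 010-00 [E]
  m19 ⊆ 0--011 [E]
  m20 ⊆ -10100,0-0100,010-00,01010-
  m21 ⊆ 01010- [E]
  m25 ⊆ --1001,0-10-1
  m27 ⊆ 0--011,0-10-1,011-11
  m30 ⊆ 01111- [E]
  m31 ⊆ 011-11,01111-
  m38 ⊆ 100110 [E]
  m40 ⊆ 1010-0,10100-
  m41 ⊆ --1001,10100-
  m42 ⊆ -01010,1010-0
  m50 ⊆ 110010 [E]
  m52 ⊆ -10100 [E]
  m55 ⊆ 110111 [E]
  m57 ⊆ --1001 [E]
E = {--1001, -10100, 0--011, 00-100, 010-00, 01010-, 01111-, 100110, 110010, 110111}
Petrick residual → -01010, 1010-0
Cover = cd'e'f + b'cd'ef' + bc'de'f' + a'd'ef + a'b'de'f' + a'bc'e'f' + a'bc'de' + a'bcde + ab'c'def' + ab'cd'f' + abc'd'ef' + abc'def  |cover|=12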